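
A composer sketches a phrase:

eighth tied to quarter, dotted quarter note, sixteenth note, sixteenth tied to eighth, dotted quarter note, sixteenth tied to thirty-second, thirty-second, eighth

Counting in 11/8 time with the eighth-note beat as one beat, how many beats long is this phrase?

13

One eighth-note beat = 4 thirty-second notes.
Working in thirty-second notes: eighth tied to quarter (eighth + quarter) = 12; dotted quarter note = 12; sixteenth note = 2; sixteenth tied to eighth (sixteenth + eighth) = 6; dotted quarter note = 12; sixteenth tied to thirty-second (sixteenth + thirty-second) = 3; thirty-second = 1; eighth = 4.
Total: 12 + 12 + 2 + 6 + 12 + 3 + 1 + 4 = 52.
52 ÷ 4 = 13 beats.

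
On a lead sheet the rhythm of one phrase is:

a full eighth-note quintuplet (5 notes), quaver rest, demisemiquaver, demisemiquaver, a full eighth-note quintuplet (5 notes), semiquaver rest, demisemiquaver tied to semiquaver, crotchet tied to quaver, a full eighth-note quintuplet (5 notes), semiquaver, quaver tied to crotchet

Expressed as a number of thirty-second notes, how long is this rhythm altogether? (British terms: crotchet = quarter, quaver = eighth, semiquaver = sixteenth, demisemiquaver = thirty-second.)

85

Working in thirty-second notes: a full eighth-note quintuplet (5 notes) (five quintuplet eighths span one half) = 16; quaver rest = 4; demisemiquaver = 1; demisemiquaver = 1; a full eighth-note quintuplet (5 notes) (five quintuplet eighths span one half) = 16; semiquaver rest = 2; demisemiquaver tied to semiquaver (demisemiquaver + semiquaver) = 3; crotchet tied to quaver (crotchet + quaver) = 12; a full eighth-note quintuplet (5 notes) (five quintuplet eighths span one half) = 16; semiquaver = 2; quaver tied to crotchet (quaver + crotchet) = 12.
Sum: 16 + 4 + 1 + 1 + 16 + 2 + 3 + 12 + 16 + 2 + 12 = 85 thirty-second notes.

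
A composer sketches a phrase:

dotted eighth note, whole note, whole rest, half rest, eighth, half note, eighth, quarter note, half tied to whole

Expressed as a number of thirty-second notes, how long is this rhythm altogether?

166

Working in thirty-second notes: dotted eighth note = 6; whole note = 32; whole rest = 32; half rest = 16; eighth = 4; half note = 16; eighth = 4; quarter note = 8; half tied to whole (half + whole) = 48.
Adding: 6 + 32 + 32 + 16 + 4 + 16 + 4 + 8 + 48 = 166 thirty-second notes.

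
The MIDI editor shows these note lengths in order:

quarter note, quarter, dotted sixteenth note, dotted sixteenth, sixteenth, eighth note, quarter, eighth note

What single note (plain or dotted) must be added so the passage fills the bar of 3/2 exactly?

The bar of 3/2 = 48 thirty-second notes.
Working in thirty-second notes: quarter note = 8; quarter = 8; dotted sixteenth note = 3; dotted sixteenth = 3; sixteenth = 2; eighth note = 4; quarter = 8; eighth note = 4.
Sum: 8 + 8 + 3 + 3 + 2 + 4 + 8 + 4 = 40.
Remaining: 48 − 40 = 8 thirty-second notes, which is a quarter note.

quarter note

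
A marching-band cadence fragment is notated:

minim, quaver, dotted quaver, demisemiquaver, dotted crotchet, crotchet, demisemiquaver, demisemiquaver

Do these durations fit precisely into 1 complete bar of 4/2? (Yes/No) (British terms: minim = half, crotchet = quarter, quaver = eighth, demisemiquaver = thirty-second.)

One bar of 4/2 = 64 thirty-second notes.
Convert each value to thirty-second notes: minim = 16; quaver = 4; dotted quaver = 6; demisemiquaver = 1; dotted crotchet = 12; crotchet = 8; demisemiquaver = 1; demisemiquaver = 1.
Altogether 16 + 4 + 6 + 1 + 12 + 8 + 1 + 1 = 49.
49 falls short of 64, so the answer is No.

No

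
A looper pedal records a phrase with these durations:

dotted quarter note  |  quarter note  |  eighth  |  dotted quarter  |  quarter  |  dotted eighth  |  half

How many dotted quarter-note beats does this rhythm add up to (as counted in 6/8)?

5.5

One dotted quarter-note beat = 6 sixteenth notes.
Convert each value to sixteenth notes: dotted quarter note = 6; quarter note = 4; eighth = 2; dotted quarter = 6; quarter = 4; dotted eighth = 3; half = 8.
Sum: 6 + 4 + 2 + 6 + 4 + 3 + 8 = 33.
33 ÷ 6 = 5.5 beats.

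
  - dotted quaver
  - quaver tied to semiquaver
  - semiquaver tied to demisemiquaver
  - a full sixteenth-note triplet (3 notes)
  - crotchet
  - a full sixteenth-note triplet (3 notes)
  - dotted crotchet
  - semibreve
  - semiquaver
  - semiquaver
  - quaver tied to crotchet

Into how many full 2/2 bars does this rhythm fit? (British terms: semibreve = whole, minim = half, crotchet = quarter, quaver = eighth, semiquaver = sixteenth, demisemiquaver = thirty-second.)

2

One bar of 2/2 = 32 thirty-second notes.
Convert each value to thirty-second notes: dotted quaver = 6; quaver tied to semiquaver (quaver + semiquaver) = 6; semiquaver tied to demisemiquaver (semiquaver + demisemiquaver) = 3; a full sixteenth-note triplet (3 notes) (three triplet sixteenths span one eighth) = 4; crotchet = 8; a full sixteenth-note triplet (3 notes) (three triplet sixteenths span one eighth) = 4; dotted crotchet = 12; semibreve = 32; semiquaver = 2; semiquaver = 2; quaver tied to crotchet (quaver + crotchet) = 12.
Sum: 6 + 6 + 3 + 4 + 8 + 4 + 12 + 32 + 2 + 2 + 12 = 91.
91 ÷ 32 = 2 complete bars with 27 left over.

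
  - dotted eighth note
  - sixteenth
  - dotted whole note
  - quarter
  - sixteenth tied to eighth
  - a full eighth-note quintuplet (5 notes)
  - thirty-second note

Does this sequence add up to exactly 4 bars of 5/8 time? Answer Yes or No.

No

One bar of 5/8 = 20 thirty-second notes, so 4 bars = 80.
Each duration in thirty-second notes: dotted eighth note = 6; sixteenth = 2; dotted whole note = 48; quarter = 8; sixteenth tied to eighth (sixteenth + eighth) = 6; a full eighth-note quintuplet (5 notes) (five quintuplet eighths span one half) = 16; thirty-second note = 1.
Total: 6 + 2 + 48 + 8 + 6 + 16 + 1 = 87.
87 exceeds 80, so the answer is No.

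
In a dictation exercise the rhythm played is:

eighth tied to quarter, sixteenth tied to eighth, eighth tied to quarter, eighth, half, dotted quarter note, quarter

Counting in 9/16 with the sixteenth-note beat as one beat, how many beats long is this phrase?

35

One sixteenth-note beat = 2 thirty-second notes.
Working in thirty-second notes: eighth tied to quarter (eighth + quarter) = 12; sixteenth tied to eighth (sixteenth + eighth) = 6; eighth tied to quarter (eighth + quarter) = 12; eighth = 4; half = 16; dotted quarter note = 12; quarter = 8.
Altogether 12 + 6 + 12 + 4 + 16 + 12 + 8 = 70.
70 ÷ 2 = 35 beats.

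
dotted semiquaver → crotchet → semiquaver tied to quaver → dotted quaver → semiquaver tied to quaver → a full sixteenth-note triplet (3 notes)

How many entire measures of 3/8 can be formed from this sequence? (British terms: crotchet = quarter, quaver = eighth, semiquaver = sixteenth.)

One bar of 3/8 = 12 thirty-second notes.
Convert each value to thirty-second notes: dotted semiquaver = 3; crotchet = 8; semiquaver tied to quaver (semiquaver + quaver) = 6; dotted quaver = 6; semiquaver tied to quaver (semiquaver + quaver) = 6; a full sixteenth-note triplet (3 notes) (three triplet sixteenths span one eighth) = 4.
Total: 3 + 8 + 6 + 6 + 6 + 4 = 33.
33 ÷ 12 = 2 complete bars with 9 left over.

2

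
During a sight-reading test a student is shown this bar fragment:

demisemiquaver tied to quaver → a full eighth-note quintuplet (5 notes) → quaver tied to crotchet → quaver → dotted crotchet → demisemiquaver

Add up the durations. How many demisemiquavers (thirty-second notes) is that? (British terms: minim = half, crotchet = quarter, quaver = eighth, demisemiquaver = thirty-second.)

50

Each duration in thirty-second notes: demisemiquaver tied to quaver (demisemiquaver + quaver) = 5; a full eighth-note quintuplet (5 notes) (five quintuplet eighths span one half) = 16; quaver tied to crotchet (quaver + crotchet) = 12; quaver = 4; dotted crotchet = 12; demisemiquaver = 1.
Adding: 5 + 16 + 12 + 4 + 12 + 1 = 50 thirty-second notes.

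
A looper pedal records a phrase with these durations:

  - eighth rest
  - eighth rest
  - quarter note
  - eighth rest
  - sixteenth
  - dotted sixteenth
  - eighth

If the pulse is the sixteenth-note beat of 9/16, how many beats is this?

One sixteenth-note beat = 2 thirty-second notes.
Working in thirty-second notes: eighth rest = 4; eighth rest = 4; quarter note = 8; eighth rest = 4; sixteenth = 2; dotted sixteenth = 3; eighth = 4.
Total: 4 + 4 + 8 + 4 + 2 + 3 + 4 = 29.
29 ÷ 2 = 14.5 beats.

14.5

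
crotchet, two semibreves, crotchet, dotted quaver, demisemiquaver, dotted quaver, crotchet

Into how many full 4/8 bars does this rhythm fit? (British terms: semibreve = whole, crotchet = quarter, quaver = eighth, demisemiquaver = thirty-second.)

6

One bar of 4/8 = 16 thirty-second notes.
In thirty-second notes: crotchet = 8; semibreve = 32; semibreve = 32; crotchet = 8; dotted quaver = 6; demisemiquaver = 1; dotted quaver = 6; crotchet = 8.
Adding: 8 + 32 + 32 + 8 + 6 + 1 + 6 + 8 = 101.
101 ÷ 16 = 6 complete bars with 5 left over.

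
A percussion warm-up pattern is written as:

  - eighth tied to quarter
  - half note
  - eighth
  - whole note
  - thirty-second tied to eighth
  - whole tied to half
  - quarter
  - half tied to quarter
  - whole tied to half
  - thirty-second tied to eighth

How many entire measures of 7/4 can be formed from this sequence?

One bar of 7/4 = 56 thirty-second notes.
Express everything in thirty-second notes: eighth tied to quarter (eighth + quarter) = 12; half note = 16; eighth = 4; whole note = 32; thirty-second tied to eighth (thirty-second + eighth) = 5; whole tied to half (whole + half) = 48; quarter = 8; half tied to quarter (half + quarter) = 24; whole tied to half (whole + half) = 48; thirty-second tied to eighth (thirty-second + eighth) = 5.
Adding: 12 + 16 + 4 + 32 + 5 + 48 + 8 + 24 + 48 + 5 = 202.
202 ÷ 56 = 3 complete bars with 34 left over.

3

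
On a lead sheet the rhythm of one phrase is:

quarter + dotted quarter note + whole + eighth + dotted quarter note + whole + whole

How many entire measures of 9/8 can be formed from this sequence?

3

One bar of 9/8 = 9 eighth notes.
Each duration in eighth notes: quarter = 2; dotted quarter note = 3; whole = 8; eighth = 1; dotted quarter note = 3; whole = 8; whole = 8.
Total: 2 + 3 + 8 + 1 + 3 + 8 + 8 = 33.
33 ÷ 9 = 3 complete bars with 6 left over.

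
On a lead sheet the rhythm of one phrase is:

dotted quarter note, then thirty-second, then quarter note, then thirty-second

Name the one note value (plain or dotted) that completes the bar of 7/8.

dotted eighth note

The bar of 7/8 = 28 thirty-second notes.
Express everything in thirty-second notes: dotted quarter note = 12; thirty-second = 1; quarter note = 8; thirty-second = 1.
Altogether 12 + 1 + 8 + 1 = 22.
Remaining: 28 − 22 = 6 thirty-second notes, which is a dotted eighth note.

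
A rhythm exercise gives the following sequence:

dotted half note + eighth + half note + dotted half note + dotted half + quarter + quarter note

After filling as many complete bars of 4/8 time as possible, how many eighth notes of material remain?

3

One bar of 4/8 = 4 eighth notes.
Each duration in eighth notes: dotted half note = 6; eighth = 1; half note = 4; dotted half note = 6; dotted half = 6; quarter = 2; quarter note = 2.
Total: 6 + 1 + 4 + 6 + 6 + 2 + 2 = 27.
27 ÷ 4 = 6 complete bars with 3 eighth notes remaining.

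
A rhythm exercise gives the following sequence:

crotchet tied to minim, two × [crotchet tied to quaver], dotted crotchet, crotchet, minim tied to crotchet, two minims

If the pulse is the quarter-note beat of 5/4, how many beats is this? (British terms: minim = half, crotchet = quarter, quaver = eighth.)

One quarter-note beat = 2 eighth notes.
Each duration in eighth notes: crotchet tied to minim (crotchet + minim) = 6; crotchet tied to quaver (crotchet + quaver) = 3; crotchet tied to quaver (crotchet + quaver) = 3; dotted crotchet = 3; crotchet = 2; minim tied to crotchet (minim + crotchet) = 6; minim = 4; minim = 4.
Altogether 6 + 3 + 3 + 3 + 2 + 6 + 4 + 4 = 31.
31 ÷ 2 = 15.5 beats.

15.5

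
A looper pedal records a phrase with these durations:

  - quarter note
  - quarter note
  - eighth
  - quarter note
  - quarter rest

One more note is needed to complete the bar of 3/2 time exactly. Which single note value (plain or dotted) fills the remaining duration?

dotted quarter note

The bar of 3/2 = 12 eighth notes.
Each duration in eighth notes: quarter note = 2; quarter note = 2; eighth = 1; quarter note = 2; quarter rest = 2.
Altogether 2 + 2 + 1 + 2 + 2 = 9.
Remaining: 12 − 9 = 3 eighth notes, which is a dotted quarter note.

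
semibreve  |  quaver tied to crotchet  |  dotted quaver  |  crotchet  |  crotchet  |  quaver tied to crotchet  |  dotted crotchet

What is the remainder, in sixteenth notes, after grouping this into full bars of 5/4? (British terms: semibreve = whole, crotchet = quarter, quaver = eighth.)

5

One bar of 5/4 = 20 sixteenth notes.
In sixteenth notes: semibreve = 16; quaver tied to crotchet (quaver + crotchet) = 6; dotted quaver = 3; crotchet = 4; crotchet = 4; quaver tied to crotchet (quaver + crotchet) = 6; dotted crotchet = 6.
Adding: 16 + 6 + 3 + 4 + 4 + 6 + 6 = 45.
45 ÷ 20 = 2 complete bars with 5 sixteenth notes remaining.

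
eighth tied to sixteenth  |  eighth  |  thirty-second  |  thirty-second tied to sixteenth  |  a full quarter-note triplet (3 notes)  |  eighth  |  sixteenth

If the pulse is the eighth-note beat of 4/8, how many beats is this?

One eighth-note beat = 4 thirty-second notes.
In thirty-second notes: eighth tied to sixteenth (eighth + sixteenth) = 6; eighth = 4; thirty-second = 1; thirty-second tied to sixteenth (thirty-second + sixteenth) = 3; a full quarter-note triplet (3 notes) (three triplet quarters span one half) = 16; eighth = 4; sixteenth = 2.
Total: 6 + 4 + 1 + 3 + 16 + 4 + 2 = 36.
36 ÷ 4 = 9 beats.

9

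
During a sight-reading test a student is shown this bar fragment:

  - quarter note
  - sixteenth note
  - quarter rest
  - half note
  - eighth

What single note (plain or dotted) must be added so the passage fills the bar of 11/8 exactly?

The bar of 11/8 = 22 sixteenth notes.
Working in sixteenth notes: quarter note = 4; sixteenth note = 1; quarter rest = 4; half note = 8; eighth = 2.
Adding: 4 + 1 + 4 + 8 + 2 = 19.
Remaining: 22 − 19 = 3 sixteenth notes, which is a dotted eighth note.

dotted eighth note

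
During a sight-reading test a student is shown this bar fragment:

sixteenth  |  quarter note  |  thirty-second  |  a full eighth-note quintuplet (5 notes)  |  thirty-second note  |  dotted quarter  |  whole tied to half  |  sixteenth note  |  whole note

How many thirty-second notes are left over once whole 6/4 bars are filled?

26

One bar of 6/4 = 48 thirty-second notes.
Each duration in thirty-second notes: sixteenth = 2; quarter note = 8; thirty-second = 1; a full eighth-note quintuplet (5 notes) (five quintuplet eighths span one half) = 16; thirty-second note = 1; dotted quarter = 12; whole tied to half (whole + half) = 48; sixteenth note = 2; whole note = 32.
Total: 2 + 8 + 1 + 16 + 1 + 12 + 48 + 2 + 32 = 122.
122 ÷ 48 = 2 complete bars with 26 thirty-second notes remaining.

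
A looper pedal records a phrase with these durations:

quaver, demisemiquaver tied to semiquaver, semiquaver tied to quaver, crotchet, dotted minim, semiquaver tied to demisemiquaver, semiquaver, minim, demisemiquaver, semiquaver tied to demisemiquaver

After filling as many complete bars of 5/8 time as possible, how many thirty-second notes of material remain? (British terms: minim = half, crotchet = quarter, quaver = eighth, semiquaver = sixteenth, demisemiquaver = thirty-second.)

One bar of 5/8 = 20 thirty-second notes.
Convert each value to thirty-second notes: quaver = 4; demisemiquaver tied to semiquaver (demisemiquaver + semiquaver) = 3; semiquaver tied to quaver (semiquaver + quaver) = 6; crotchet = 8; dotted minim = 24; semiquaver tied to demisemiquaver (semiquaver + demisemiquaver) = 3; semiquaver = 2; minim = 16; demisemiquaver = 1; semiquaver tied to demisemiquaver (semiquaver + demisemiquaver) = 3.
Adding: 4 + 3 + 6 + 8 + 24 + 3 + 2 + 16 + 1 + 3 = 70.
70 ÷ 20 = 3 complete bars with 10 thirty-second notes remaining.

10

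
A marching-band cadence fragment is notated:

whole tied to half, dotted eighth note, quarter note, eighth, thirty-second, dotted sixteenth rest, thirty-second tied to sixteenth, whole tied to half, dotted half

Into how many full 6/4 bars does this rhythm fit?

3

One bar of 6/4 = 48 thirty-second notes.
Express everything in thirty-second notes: whole tied to half (whole + half) = 48; dotted eighth note = 6; quarter note = 8; eighth = 4; thirty-second = 1; dotted sixteenth rest = 3; thirty-second tied to sixteenth (thirty-second + sixteenth) = 3; whole tied to half (whole + half) = 48; dotted half = 24.
Adding: 48 + 6 + 8 + 4 + 1 + 3 + 3 + 48 + 24 = 145.
145 ÷ 48 = 3 complete bars with 1 left over.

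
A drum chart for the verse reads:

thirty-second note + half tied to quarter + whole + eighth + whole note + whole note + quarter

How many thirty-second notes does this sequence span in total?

Each duration in thirty-second notes: thirty-second note = 1; half tied to quarter (half + quarter) = 24; whole = 32; eighth = 4; whole note = 32; whole note = 32; quarter = 8.
Altogether 1 + 24 + 32 + 4 + 32 + 32 + 8 = 133 thirty-second notes.

133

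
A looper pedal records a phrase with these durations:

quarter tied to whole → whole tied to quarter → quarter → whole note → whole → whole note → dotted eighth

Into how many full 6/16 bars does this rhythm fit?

15

One bar of 6/16 = 6 sixteenth notes.
Working in sixteenth notes: quarter tied to whole (quarter + whole) = 20; whole tied to quarter (whole + quarter) = 20; quarter = 4; whole note = 16; whole = 16; whole note = 16; dotted eighth = 3.
Altogether 20 + 20 + 4 + 16 + 16 + 16 + 3 = 95.
95 ÷ 6 = 15 complete bars with 5 left over.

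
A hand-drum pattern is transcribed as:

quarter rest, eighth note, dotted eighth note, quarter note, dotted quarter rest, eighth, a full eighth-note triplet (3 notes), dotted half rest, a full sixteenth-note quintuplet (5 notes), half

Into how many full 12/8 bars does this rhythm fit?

2

One bar of 12/8 = 24 sixteenth notes.
Each duration in sixteenth notes: quarter rest = 4; eighth note = 2; dotted eighth note = 3; quarter note = 4; dotted quarter rest = 6; eighth = 2; a full eighth-note triplet (3 notes) (three triplet eighths span one quarter) = 4; dotted half rest = 12; a full sixteenth-note quintuplet (5 notes) (five quintuplet sixteenths span one quarter) = 4; half = 8.
Total: 4 + 2 + 3 + 4 + 6 + 2 + 4 + 12 + 4 + 8 = 49.
49 ÷ 24 = 2 complete bars with 1 left over.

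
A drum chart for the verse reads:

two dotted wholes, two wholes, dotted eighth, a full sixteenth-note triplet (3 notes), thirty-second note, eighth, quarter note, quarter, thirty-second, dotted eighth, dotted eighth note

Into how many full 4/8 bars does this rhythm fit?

One bar of 4/8 = 16 thirty-second notes.
Express everything in thirty-second notes: dotted whole = 48; dotted whole = 48; whole = 32; whole = 32; dotted eighth = 6; a full sixteenth-note triplet (3 notes) (three triplet sixteenths span one eighth) = 4; thirty-second note = 1; eighth = 4; quarter note = 8; quarter = 8; thirty-second = 1; dotted eighth = 6; dotted eighth note = 6.
Altogether 48 + 48 + 32 + 32 + 6 + 4 + 1 + 4 + 8 + 8 + 1 + 6 + 6 = 204.
204 ÷ 16 = 12 complete bars with 12 left over.

12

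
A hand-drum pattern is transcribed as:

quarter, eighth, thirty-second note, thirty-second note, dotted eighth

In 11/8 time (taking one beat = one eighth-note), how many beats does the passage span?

One eighth-note beat = 4 thirty-second notes.
Convert each value to thirty-second notes: quarter = 8; eighth = 4; thirty-second note = 1; thirty-second note = 1; dotted eighth = 6.
Total: 8 + 4 + 1 + 1 + 6 = 20.
20 ÷ 4 = 5 beats.

5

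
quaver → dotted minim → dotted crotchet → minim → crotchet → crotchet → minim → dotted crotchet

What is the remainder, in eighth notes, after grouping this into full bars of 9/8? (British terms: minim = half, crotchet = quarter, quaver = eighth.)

7

One bar of 9/8 = 9 eighth notes.
Express everything in eighth notes: quaver = 1; dotted minim = 6; dotted crotchet = 3; minim = 4; crotchet = 2; crotchet = 2; minim = 4; dotted crotchet = 3.
Sum: 1 + 6 + 3 + 4 + 2 + 2 + 4 + 3 = 25.
25 ÷ 9 = 2 complete bars with 7 eighth notes remaining.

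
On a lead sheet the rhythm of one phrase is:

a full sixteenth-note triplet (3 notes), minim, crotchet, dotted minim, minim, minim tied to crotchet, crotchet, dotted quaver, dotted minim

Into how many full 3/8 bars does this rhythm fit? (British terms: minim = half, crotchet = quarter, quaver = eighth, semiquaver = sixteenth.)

10

One bar of 3/8 = 6 sixteenth notes.
Each duration in sixteenth notes: a full sixteenth-note triplet (3 notes) (three triplet sixteenths span one eighth) = 2; minim = 8; crotchet = 4; dotted minim = 12; minim = 8; minim tied to crotchet (minim + crotchet) = 12; crotchet = 4; dotted quaver = 3; dotted minim = 12.
Total: 2 + 8 + 4 + 12 + 8 + 12 + 4 + 3 + 12 = 65.
65 ÷ 6 = 10 complete bars with 5 left over.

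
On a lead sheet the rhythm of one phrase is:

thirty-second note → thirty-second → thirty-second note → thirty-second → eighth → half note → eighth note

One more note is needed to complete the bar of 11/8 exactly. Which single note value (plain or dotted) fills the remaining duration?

The bar of 11/8 = 44 thirty-second notes.
Working in thirty-second notes: thirty-second note = 1; thirty-second = 1; thirty-second note = 1; thirty-second = 1; eighth = 4; half note = 16; eighth note = 4.
Sum: 1 + 1 + 1 + 1 + 4 + 16 + 4 = 28.
Remaining: 44 − 28 = 16 thirty-second notes, which is a half note.

half note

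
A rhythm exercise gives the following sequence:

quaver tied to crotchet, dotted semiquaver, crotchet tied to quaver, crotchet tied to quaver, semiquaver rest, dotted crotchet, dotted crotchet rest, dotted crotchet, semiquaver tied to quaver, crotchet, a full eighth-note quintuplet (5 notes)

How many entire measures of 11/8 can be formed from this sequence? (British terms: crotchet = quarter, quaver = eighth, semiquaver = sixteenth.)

2

One bar of 11/8 = 44 thirty-second notes.
Convert each value to thirty-second notes: quaver tied to crotchet (quaver + crotchet) = 12; dotted semiquaver = 3; crotchet tied to quaver (crotchet + quaver) = 12; crotchet tied to quaver (crotchet + quaver) = 12; semiquaver rest = 2; dotted crotchet = 12; dotted crotchet rest = 12; dotted crotchet = 12; semiquaver tied to quaver (semiquaver + quaver) = 6; crotchet = 8; a full eighth-note quintuplet (5 notes) (five quintuplet eighths span one half) = 16.
Sum: 12 + 3 + 12 + 12 + 2 + 12 + 12 + 12 + 6 + 8 + 16 = 107.
107 ÷ 44 = 2 complete bars with 19 left over.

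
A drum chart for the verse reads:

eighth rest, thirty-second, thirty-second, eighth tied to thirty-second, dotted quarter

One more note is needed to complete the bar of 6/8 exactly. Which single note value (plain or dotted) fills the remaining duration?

thirty-second note

The bar of 6/8 = 24 thirty-second notes.
Convert each value to thirty-second notes: eighth rest = 4; thirty-second = 1; thirty-second = 1; eighth tied to thirty-second (eighth + thirty-second) = 5; dotted quarter = 12.
Altogether 4 + 1 + 1 + 5 + 12 = 23.
Remaining: 24 − 23 = 1 thirty-second note, which is a thirty-second note.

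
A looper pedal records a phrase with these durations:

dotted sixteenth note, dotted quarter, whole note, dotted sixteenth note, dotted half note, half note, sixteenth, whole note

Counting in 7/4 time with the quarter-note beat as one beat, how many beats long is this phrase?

One quarter-note beat = 8 thirty-second notes.
Each duration in thirty-second notes: dotted sixteenth note = 3; dotted quarter = 12; whole note = 32; dotted sixteenth note = 3; dotted half note = 24; half note = 16; sixteenth = 2; whole note = 32.
Altogether 3 + 12 + 32 + 3 + 24 + 16 + 2 + 32 = 124.
124 ÷ 8 = 15.5 beats.

15.5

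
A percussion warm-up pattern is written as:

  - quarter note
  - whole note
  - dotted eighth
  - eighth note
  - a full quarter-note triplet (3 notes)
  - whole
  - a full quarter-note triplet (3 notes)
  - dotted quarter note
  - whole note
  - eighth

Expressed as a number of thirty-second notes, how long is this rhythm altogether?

162

Working in thirty-second notes: quarter note = 8; whole note = 32; dotted eighth = 6; eighth note = 4; a full quarter-note triplet (3 notes) (three triplet quarters span one half) = 16; whole = 32; a full quarter-note triplet (3 notes) (three triplet quarters span one half) = 16; dotted quarter note = 12; whole note = 32; eighth = 4.
Total: 8 + 32 + 6 + 4 + 16 + 32 + 16 + 12 + 32 + 4 = 162 thirty-second notes.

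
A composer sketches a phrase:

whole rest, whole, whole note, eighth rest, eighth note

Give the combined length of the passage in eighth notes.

Working in eighth notes: whole rest = 8; whole = 8; whole note = 8; eighth rest = 1; eighth note = 1.
Total: 8 + 8 + 8 + 1 + 1 = 26 eighth notes.

26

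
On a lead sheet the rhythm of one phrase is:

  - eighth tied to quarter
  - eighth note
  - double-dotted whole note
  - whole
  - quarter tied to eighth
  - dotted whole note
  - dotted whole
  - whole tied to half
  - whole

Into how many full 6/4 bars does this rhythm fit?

One bar of 6/4 = 12 eighth notes.
Each duration in eighth notes: eighth tied to quarter (eighth + quarter) = 3; eighth note = 1; double-dotted whole note = 14; whole = 8; quarter tied to eighth (quarter + eighth) = 3; dotted whole note = 12; dotted whole = 12; whole tied to half (whole + half) = 12; whole = 8.
Adding: 3 + 1 + 14 + 8 + 3 + 12 + 12 + 12 + 8 = 73.
73 ÷ 12 = 6 complete bars with 1 left over.

6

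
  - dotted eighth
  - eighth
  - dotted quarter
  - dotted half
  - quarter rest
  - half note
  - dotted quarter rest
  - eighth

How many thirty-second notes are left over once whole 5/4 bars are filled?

6

One bar of 5/4 = 20 sixteenth notes.
Express everything in sixteenth notes: dotted eighth = 3; eighth = 2; dotted quarter = 6; dotted half = 12; quarter rest = 4; half note = 8; dotted quarter rest = 6; eighth = 2.
Sum: 3 + 2 + 6 + 12 + 4 + 8 + 6 + 2 = 43.
43 ÷ 20 = 2 complete bars with 3 sixteenth notes remaining = 6 thirty-second notes.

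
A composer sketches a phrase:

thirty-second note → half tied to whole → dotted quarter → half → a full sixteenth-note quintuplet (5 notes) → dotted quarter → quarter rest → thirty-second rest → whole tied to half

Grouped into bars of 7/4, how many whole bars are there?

2

One bar of 7/4 = 56 thirty-second notes.
Working in thirty-second notes: thirty-second note = 1; half tied to whole (half + whole) = 48; dotted quarter = 12; half = 16; a full sixteenth-note quintuplet (5 notes) (five quintuplet sixteenths span one quarter) = 8; dotted quarter = 12; quarter rest = 8; thirty-second rest = 1; whole tied to half (whole + half) = 48.
Sum: 1 + 48 + 12 + 16 + 8 + 12 + 8 + 1 + 48 = 154.
154 ÷ 56 = 2 complete bars with 42 left over.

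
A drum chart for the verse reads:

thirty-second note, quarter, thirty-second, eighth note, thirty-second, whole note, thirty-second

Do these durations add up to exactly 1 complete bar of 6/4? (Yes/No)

Yes

One bar of 6/4 = 48 thirty-second notes.
Working in thirty-second notes: thirty-second note = 1; quarter = 8; thirty-second = 1; eighth note = 4; thirty-second = 1; whole note = 32; thirty-second = 1.
Adding: 1 + 8 + 1 + 4 + 1 + 32 + 1 = 48.
48 equals 48, so the answer is Yes.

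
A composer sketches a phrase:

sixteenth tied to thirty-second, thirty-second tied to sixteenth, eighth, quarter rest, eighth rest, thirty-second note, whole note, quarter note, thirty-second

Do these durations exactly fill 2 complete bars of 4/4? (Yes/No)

Yes

One bar of 4/4 = 32 thirty-second notes, so 2 bars = 64.
Working in thirty-second notes: sixteenth tied to thirty-second (sixteenth + thirty-second) = 3; thirty-second tied to sixteenth (thirty-second + sixteenth) = 3; eighth = 4; quarter rest = 8; eighth rest = 4; thirty-second note = 1; whole note = 32; quarter note = 8; thirty-second = 1.
Sum: 3 + 3 + 4 + 8 + 4 + 1 + 32 + 8 + 1 = 64.
64 equals 64, so the answer is Yes.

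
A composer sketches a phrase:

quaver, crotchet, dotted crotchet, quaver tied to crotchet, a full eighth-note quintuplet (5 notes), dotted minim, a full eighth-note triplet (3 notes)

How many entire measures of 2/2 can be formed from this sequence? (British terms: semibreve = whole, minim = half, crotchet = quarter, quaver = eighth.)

One bar of 2/2 = 8 eighth notes.
Each duration in eighth notes: quaver = 1; crotchet = 2; dotted crotchet = 3; quaver tied to crotchet (quaver + crotchet) = 3; a full eighth-note quintuplet (5 notes) (five quintuplet eighths span one half) = 4; dotted minim = 6; a full eighth-note triplet (3 notes) (three triplet eighths span one quarter) = 2.
Adding: 1 + 2 + 3 + 3 + 4 + 6 + 2 = 21.
21 ÷ 8 = 2 complete bars with 5 left over.

2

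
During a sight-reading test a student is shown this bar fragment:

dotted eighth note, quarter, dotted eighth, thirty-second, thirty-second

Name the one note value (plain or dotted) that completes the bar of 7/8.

The bar of 7/8 = 28 thirty-second notes.
In thirty-second notes: dotted eighth note = 6; quarter = 8; dotted eighth = 6; thirty-second = 1; thirty-second = 1.
Adding: 6 + 8 + 6 + 1 + 1 = 22.
Remaining: 28 − 22 = 6 thirty-second notes, which is a dotted eighth note.

dotted eighth note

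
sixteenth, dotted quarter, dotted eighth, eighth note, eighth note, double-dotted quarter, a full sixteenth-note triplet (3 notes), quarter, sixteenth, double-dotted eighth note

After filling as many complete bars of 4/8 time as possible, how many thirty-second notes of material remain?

15

One bar of 4/8 = 16 thirty-second notes.
In thirty-second notes: sixteenth = 2; dotted quarter = 12; dotted eighth = 6; eighth note = 4; eighth note = 4; double-dotted quarter = 14; a full sixteenth-note triplet (3 notes) (three triplet sixteenths span one eighth) = 4; quarter = 8; sixteenth = 2; double-dotted eighth note = 7.
Sum: 2 + 12 + 6 + 4 + 4 + 14 + 4 + 8 + 2 + 7 = 63.
63 ÷ 16 = 3 complete bars with 15 thirty-second notes remaining.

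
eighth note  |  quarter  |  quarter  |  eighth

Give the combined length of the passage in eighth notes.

Convert each value to eighth notes: eighth note = 1; quarter = 2; quarter = 2; eighth = 1.
Adding: 1 + 2 + 2 + 1 = 6 eighth notes.

6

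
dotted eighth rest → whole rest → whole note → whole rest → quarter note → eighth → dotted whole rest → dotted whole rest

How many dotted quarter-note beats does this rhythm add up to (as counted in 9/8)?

One dotted quarter-note beat = 6 sixteenth notes.
Each duration in sixteenth notes: dotted eighth rest = 3; whole rest = 16; whole note = 16; whole rest = 16; quarter note = 4; eighth = 2; dotted whole rest = 24; dotted whole rest = 24.
Altogether 3 + 16 + 16 + 16 + 4 + 2 + 24 + 24 = 105.
105 ÷ 6 = 17.5 beats.

17.5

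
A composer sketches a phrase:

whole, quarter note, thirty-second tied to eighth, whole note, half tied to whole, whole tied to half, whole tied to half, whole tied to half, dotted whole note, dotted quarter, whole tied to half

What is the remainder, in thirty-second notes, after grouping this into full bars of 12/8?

One bar of 12/8 = 48 thirty-second notes.
In thirty-second notes: whole = 32; quarter note = 8; thirty-second tied to eighth (thirty-second + eighth) = 5; whole note = 32; half tied to whole (half + whole) = 48; whole tied to half (whole + half) = 48; whole tied to half (whole + half) = 48; whole tied to half (whole + half) = 48; dotted whole note = 48; dotted quarter = 12; whole tied to half (whole + half) = 48.
Altogether 32 + 8 + 5 + 32 + 48 + 48 + 48 + 48 + 48 + 12 + 48 = 377.
377 ÷ 48 = 7 complete bars with 41 thirty-second notes remaining.

41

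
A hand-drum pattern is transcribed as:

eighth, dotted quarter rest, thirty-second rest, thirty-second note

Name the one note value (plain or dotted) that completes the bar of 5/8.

sixteenth note

The bar of 5/8 = 20 thirty-second notes.
Convert each value to thirty-second notes: eighth = 4; dotted quarter rest = 12; thirty-second rest = 1; thirty-second note = 1.
Sum: 4 + 12 + 1 + 1 = 18.
Remaining: 20 − 18 = 2 thirty-second notes, which is a sixteenth note.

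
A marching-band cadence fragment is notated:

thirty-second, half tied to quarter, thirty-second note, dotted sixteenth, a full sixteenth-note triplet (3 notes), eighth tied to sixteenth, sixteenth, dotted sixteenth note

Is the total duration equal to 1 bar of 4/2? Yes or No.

One bar of 4/2 = 64 thirty-second notes.
Express everything in thirty-second notes: thirty-second = 1; half tied to quarter (half + quarter) = 24; thirty-second note = 1; dotted sixteenth = 3; a full sixteenth-note triplet (3 notes) (three triplet sixteenths span one eighth) = 4; eighth tied to sixteenth (eighth + sixteenth) = 6; sixteenth = 2; dotted sixteenth note = 3.
Altogether 1 + 24 + 1 + 3 + 4 + 6 + 2 + 3 = 44.
44 falls short of 64, so the answer is No.

No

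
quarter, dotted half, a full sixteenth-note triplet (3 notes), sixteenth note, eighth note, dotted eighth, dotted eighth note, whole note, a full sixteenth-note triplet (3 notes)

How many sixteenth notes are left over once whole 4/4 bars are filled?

One bar of 4/4 = 16 sixteenth notes.
Working in sixteenth notes: quarter = 4; dotted half = 12; a full sixteenth-note triplet (3 notes) (three triplet sixteenths span one eighth) = 2; sixteenth note = 1; eighth note = 2; dotted eighth = 3; dotted eighth note = 3; whole note = 16; a full sixteenth-note triplet (3 notes) (three triplet sixteenths span one eighth) = 2.
Sum: 4 + 12 + 2 + 1 + 2 + 3 + 3 + 16 + 2 = 45.
45 ÷ 16 = 2 complete bars with 13 sixteenth notes remaining.

13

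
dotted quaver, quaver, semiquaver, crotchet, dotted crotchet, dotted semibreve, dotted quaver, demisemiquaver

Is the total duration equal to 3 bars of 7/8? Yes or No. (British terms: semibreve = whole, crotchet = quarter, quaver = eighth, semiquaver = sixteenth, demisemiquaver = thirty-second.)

One bar of 7/8 = 28 thirty-second notes, so 3 bars = 84.
In thirty-second notes: dotted quaver = 6; quaver = 4; semiquaver = 2; crotchet = 8; dotted crotchet = 12; dotted semibreve = 48; dotted quaver = 6; demisemiquaver = 1.
Altogether 6 + 4 + 2 + 8 + 12 + 48 + 6 + 1 = 87.
87 exceeds 84, so the answer is No.

No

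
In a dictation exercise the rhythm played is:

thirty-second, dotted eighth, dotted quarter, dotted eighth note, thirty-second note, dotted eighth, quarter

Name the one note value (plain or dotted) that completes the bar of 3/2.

quarter note

The bar of 3/2 = 48 thirty-second notes.
In thirty-second notes: thirty-second = 1; dotted eighth = 6; dotted quarter = 12; dotted eighth note = 6; thirty-second note = 1; dotted eighth = 6; quarter = 8.
Sum: 1 + 6 + 12 + 6 + 1 + 6 + 8 = 40.
Remaining: 48 − 40 = 8 thirty-second notes, which is a quarter note.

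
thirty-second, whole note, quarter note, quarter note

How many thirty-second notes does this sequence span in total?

49

In thirty-second notes: thirty-second = 1; whole note = 32; quarter note = 8; quarter note = 8.
Altogether 1 + 32 + 8 + 8 = 49 thirty-second notes.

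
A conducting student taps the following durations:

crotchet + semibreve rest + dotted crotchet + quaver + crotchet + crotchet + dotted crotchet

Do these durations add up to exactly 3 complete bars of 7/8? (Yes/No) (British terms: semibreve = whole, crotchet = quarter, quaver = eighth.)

One bar of 7/8 = 7 eighth notes, so 3 bars = 21.
In eighth notes: crotchet = 2; semibreve rest = 8; dotted crotchet = 3; quaver = 1; crotchet = 2; crotchet = 2; dotted crotchet = 3.
Adding: 2 + 8 + 3 + 1 + 2 + 2 + 3 = 21.
21 equals 21, so the answer is Yes.

Yes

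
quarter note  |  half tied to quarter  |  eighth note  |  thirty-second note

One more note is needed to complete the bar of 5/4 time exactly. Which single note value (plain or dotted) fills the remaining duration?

The bar of 5/4 = 40 thirty-second notes.
Each duration in thirty-second notes: quarter note = 8; half tied to quarter (half + quarter) = 24; eighth note = 4; thirty-second note = 1.
Adding: 8 + 24 + 4 + 1 = 37.
Remaining: 40 − 37 = 3 thirty-second notes, which is a dotted sixteenth note.

dotted sixteenth note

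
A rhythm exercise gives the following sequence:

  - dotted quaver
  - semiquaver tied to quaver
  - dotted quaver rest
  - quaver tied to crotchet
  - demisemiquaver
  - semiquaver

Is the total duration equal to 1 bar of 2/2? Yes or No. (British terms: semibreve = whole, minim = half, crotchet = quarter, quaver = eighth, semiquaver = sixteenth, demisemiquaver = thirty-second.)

One bar of 2/2 = 32 thirty-second notes.
Each duration in thirty-second notes: dotted quaver = 6; semiquaver tied to quaver (semiquaver + quaver) = 6; dotted quaver rest = 6; quaver tied to crotchet (quaver + crotchet) = 12; demisemiquaver = 1; semiquaver = 2.
Sum: 6 + 6 + 6 + 12 + 1 + 2 = 33.
33 exceeds 32, so the answer is No.

No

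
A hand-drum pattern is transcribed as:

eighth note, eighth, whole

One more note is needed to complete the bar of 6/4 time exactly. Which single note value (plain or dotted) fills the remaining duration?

The bar of 6/4 = 12 eighth notes.
Express everything in eighth notes: eighth note = 1; eighth = 1; whole = 8.
Sum: 1 + 1 + 8 = 10.
Remaining: 12 − 10 = 2 eighth notes, which is a quarter note.

quarter note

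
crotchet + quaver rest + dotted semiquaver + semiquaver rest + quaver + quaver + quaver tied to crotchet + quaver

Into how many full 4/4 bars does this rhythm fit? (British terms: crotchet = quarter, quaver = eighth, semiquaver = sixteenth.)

1

One bar of 4/4 = 32 thirty-second notes.
Convert each value to thirty-second notes: crotchet = 8; quaver rest = 4; dotted semiquaver = 3; semiquaver rest = 2; quaver = 4; quaver = 4; quaver tied to crotchet (quaver + crotchet) = 12; quaver = 4.
Total: 8 + 4 + 3 + 2 + 4 + 4 + 12 + 4 = 41.
41 ÷ 32 = 1 complete bar with 9 left over.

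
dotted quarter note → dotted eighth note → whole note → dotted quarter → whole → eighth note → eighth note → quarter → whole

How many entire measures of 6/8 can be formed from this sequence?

5

One bar of 6/8 = 12 sixteenth notes.
Express everything in sixteenth notes: dotted quarter note = 6; dotted eighth note = 3; whole note = 16; dotted quarter = 6; whole = 16; eighth note = 2; eighth note = 2; quarter = 4; whole = 16.
Adding: 6 + 3 + 16 + 6 + 16 + 2 + 2 + 4 + 16 = 71.
71 ÷ 12 = 5 complete bars with 11 left over.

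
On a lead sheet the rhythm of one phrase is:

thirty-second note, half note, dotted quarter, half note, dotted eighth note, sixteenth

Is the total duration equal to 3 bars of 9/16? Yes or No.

No

One bar of 9/16 = 18 thirty-second notes, so 3 bars = 54.
Working in thirty-second notes: thirty-second note = 1; half note = 16; dotted quarter = 12; half note = 16; dotted eighth note = 6; sixteenth = 2.
Altogether 1 + 16 + 12 + 16 + 6 + 2 = 53.
53 falls short of 54, so the answer is No.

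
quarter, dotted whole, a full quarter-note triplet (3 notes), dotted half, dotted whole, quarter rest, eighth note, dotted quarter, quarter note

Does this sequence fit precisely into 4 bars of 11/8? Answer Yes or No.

One bar of 11/8 = 11 eighth notes, so 4 bars = 44.
Convert each value to eighth notes: quarter = 2; dotted whole = 12; a full quarter-note triplet (3 notes) (three triplet quarters span one half) = 4; dotted half = 6; dotted whole = 12; quarter rest = 2; eighth note = 1; dotted quarter = 3; quarter note = 2.
Sum: 2 + 12 + 4 + 6 + 12 + 2 + 1 + 3 + 2 = 44.
44 equals 44, so the answer is Yes.

Yes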